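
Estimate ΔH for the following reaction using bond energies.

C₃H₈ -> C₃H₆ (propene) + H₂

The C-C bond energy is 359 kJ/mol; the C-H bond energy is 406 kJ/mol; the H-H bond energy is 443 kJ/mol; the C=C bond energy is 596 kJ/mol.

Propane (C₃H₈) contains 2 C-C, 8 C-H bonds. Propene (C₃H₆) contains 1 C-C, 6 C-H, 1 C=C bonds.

ΔH ≈ +132 kJ

Bonds broken (reactants):
  C-C: 2 × 359 = 718
  C-H: 8 × 406 = 3248
  Σ(broken) = 3966 kJ
Bonds formed (products):
  C-C: 1 × 359 = 359
  C-H: 6 × 406 = 2436
  C=C: 1 × 596 = 596
  H-H: 1 × 443 = 443
  Σ(formed) = 3834 kJ
ΔH = Σ(broken) − Σ(formed) = 3966 − 3834 = +132 kJ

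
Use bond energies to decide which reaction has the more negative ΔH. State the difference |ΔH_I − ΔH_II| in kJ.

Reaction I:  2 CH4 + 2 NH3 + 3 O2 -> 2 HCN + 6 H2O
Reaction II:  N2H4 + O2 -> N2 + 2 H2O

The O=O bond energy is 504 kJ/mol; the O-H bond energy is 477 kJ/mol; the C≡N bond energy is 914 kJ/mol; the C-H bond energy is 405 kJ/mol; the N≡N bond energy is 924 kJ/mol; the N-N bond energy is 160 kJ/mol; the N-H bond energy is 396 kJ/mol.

Reaction I, by 650 kJ

Reaction I:
  Bonds broken (reactants):
    C-H: 8 × 405 = 3240
    N-H: 6 × 396 = 2376
    O=O: 3 × 504 = 1512
    Σ(broken) = 7128 kJ
  Bonds formed (products):
    C≡N: 2 × 914 = 1828
    C-H: 2 × 405 = 810
    O-H: 12 × 477 = 5724
    Σ(formed) = 8362 kJ
  ΔH_I = 7128 − 8362 = −1234 kJ
Reaction II:
  Bonds broken (reactants):
    N-H: 4 × 396 = 1584
    N-N: 1 × 160 = 160
    O=O: 1 × 504 = 504
    Σ(broken) = 2248 kJ
  Bonds formed (products):
    N≡N: 1 × 924 = 924
    O-H: 4 × 477 = 1908
    Σ(formed) = 2832 kJ
  ΔH_II = 2248 − 2832 = −584 kJ
ΔH_I − ΔH_II = −650 kJ, so reaction I has the more negative ΔH; |ΔH_I − ΔH_II| = 650 kJ.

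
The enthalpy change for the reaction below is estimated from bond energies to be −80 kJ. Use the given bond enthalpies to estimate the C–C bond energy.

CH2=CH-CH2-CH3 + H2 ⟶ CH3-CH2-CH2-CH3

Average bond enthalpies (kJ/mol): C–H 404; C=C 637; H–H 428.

Let D be the C–C bond energy.
Σ(broken) = 2×D + 8×404 + 1×637 + 1×428 = 4297 + 2D
Σ(formed) = 3×D + 10×404 = 4040 + 3D
ΔH = Σ(broken) − Σ(formed) = (4297 + 2D) − (4040 + 3D) = +257 − D
Setting this equal to −80 kJ gives D = 337 kJ/mol.

D(C–C) ≈ 337 kJ/mol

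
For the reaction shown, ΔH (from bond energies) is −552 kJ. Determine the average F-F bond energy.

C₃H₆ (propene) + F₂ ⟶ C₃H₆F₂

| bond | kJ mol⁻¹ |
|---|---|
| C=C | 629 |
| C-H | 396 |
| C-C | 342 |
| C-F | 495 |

D(F-F) ≈ 151 kJ/mol

Let D be the F-F bond energy.
Σ(broken) = 1×342 + 6×396 + 1×629 + 1×D = 3347 + D
Σ(formed) = 2×342 + 2×495 + 6×396 = 4050
ΔH = Σ(broken) − Σ(formed) = (3347 + D) − (4050) = −703 + D
Setting this equal to −552 kJ gives D = 151 kJ/mol.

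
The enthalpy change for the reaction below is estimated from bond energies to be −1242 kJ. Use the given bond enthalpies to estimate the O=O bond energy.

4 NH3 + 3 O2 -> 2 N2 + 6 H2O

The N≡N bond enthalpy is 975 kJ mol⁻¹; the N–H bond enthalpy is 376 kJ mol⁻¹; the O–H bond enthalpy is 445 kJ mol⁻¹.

Let D be the O=O bond energy.
Σ(broken) = 12×376 + 3×D = 4512 + 3D
Σ(formed) = 2×975 + 12×445 = 7290
ΔH = Σ(broken) − Σ(formed) = (4512 + 3D) − (7290) = −2778 + 3D
Setting this equal to −1242 kJ gives 3D = 1536, so D = 512 kJ/mol.

D(O=O) ≈ 512 kJ/mol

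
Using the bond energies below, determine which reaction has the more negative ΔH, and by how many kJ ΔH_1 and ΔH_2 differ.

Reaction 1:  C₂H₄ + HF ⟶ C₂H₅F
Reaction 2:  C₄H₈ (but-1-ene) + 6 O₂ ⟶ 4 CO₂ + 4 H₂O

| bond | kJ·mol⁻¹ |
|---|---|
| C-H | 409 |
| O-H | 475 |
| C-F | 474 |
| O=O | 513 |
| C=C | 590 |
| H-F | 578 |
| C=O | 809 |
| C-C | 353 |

Reaction 2, by 2558 kJ

Reaction 1:
  Bonds broken (reactants):
    C-H: 4 × 409 = 1636
    C=C: 1 × 590 = 590
    H-F: 1 × 578 = 578
    Σ(broken) = 2804 kJ
  Bonds formed (products):
    C-C: 1 × 353 = 353
    C-F: 1 × 474 = 474
    C-H: 5 × 409 = 2045
    Σ(formed) = 2872 kJ
  ΔH_1 = 2804 − 2872 = −68 kJ
Reaction 2:
  Bonds broken (reactants):
    C-C: 2 × 353 = 706
    C-H: 8 × 409 = 3272
    C=C: 1 × 590 = 590
    O=O: 6 × 513 = 3078
    Σ(broken) = 7646 kJ
  Bonds formed (products):
    C=O: 8 × 809 = 6472
    O-H: 8 × 475 = 3800
    Σ(formed) = 10272 kJ
  ΔH_2 = 7646 − 10272 = −2626 kJ
ΔH_1 − ΔH_2 = +2558 kJ, so reaction 2 has the more negative ΔH; |ΔH_1 − ΔH_2| = 2558 kJ.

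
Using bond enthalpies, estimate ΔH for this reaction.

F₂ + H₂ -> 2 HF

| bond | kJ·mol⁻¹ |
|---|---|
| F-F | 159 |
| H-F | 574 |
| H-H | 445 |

ΔH ≈ −544 kJ

Bonds broken (reactants):
  F-F: 1 × 159 = 159
  H-H: 1 × 445 = 445
  Σ(broken) = 604 kJ
Bonds formed (products):
  H-F: 2 × 574 = 1148
  Σ(formed) = 1148 kJ
ΔH = Σ(broken) − Σ(formed) = 604 − 1148 = −544 kJ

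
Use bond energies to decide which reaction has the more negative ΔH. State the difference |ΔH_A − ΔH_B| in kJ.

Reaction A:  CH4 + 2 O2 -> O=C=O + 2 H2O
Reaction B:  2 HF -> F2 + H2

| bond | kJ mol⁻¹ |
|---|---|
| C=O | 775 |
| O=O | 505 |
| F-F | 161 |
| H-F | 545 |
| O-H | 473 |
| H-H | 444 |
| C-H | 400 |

Reaction A, by 1317 kJ

Reaction A:
  Bonds broken (reactants):
    C-H: 4 × 400 = 1600
    O=O: 2 × 505 = 1010
    Σ(broken) = 2610 kJ
  Bonds formed (products):
    C=O: 2 × 775 = 1550
    O-H: 4 × 473 = 1892
    Σ(formed) = 3442 kJ
  ΔH_A = 2610 − 3442 = −832 kJ
Reaction B:
  Bonds broken (reactants):
    H-F: 2 × 545 = 1090
    Σ(broken) = 1090 kJ
  Bonds formed (products):
    F-F: 1 × 161 = 161
    H-H: 1 × 444 = 444
    Σ(formed) = 605 kJ
  ΔH_B = 1090 − 605 = +485 kJ
ΔH_A − ΔH_B = −1317 kJ, so reaction A has the more negative ΔH; |ΔH_A − ΔH_B| = 1317 kJ.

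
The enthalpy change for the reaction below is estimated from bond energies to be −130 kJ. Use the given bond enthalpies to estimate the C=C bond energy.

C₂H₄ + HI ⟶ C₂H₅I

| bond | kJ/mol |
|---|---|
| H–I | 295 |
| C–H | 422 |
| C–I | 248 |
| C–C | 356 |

Let D be the C=C bond energy.
Σ(broken) = 4×422 + 1×D + 1×295 = 1983 + D
Σ(formed) = 1×356 + 5×422 + 1×248 = 2714
ΔH = Σ(broken) − Σ(formed) = (1983 + D) − (2714) = −731 + D
Setting this equal to −130 kJ gives D = 601 kJ/mol.

D(C=C) ≈ 601 kJ/mol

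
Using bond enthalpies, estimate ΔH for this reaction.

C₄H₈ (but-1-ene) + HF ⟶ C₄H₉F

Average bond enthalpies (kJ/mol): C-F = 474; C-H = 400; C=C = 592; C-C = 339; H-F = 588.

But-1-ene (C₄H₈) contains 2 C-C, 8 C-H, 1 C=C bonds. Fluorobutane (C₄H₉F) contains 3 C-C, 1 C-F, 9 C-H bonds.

Bonds broken (reactants):
  C-C: 2 × 339 = 678
  C-H: 8 × 400 = 3200
  C=C: 1 × 592 = 592
  H-F: 1 × 588 = 588
  Σ(broken) = 5058 kJ
Bonds formed (products):
  C-C: 3 × 339 = 1017
  C-F: 1 × 474 = 474
  C-H: 9 × 400 = 3600
  Σ(formed) = 5091 kJ
ΔH = Σ(broken) − Σ(formed) = 5058 − 5091 = −33 kJ

ΔH ≈ −33 kJ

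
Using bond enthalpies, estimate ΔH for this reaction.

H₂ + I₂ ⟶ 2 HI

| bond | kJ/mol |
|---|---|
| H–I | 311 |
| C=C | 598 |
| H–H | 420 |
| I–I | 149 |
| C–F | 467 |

Bonds broken (reactants):
  H–H: 1 × 420 = 420
  I–I: 1 × 149 = 149
  Σ(broken) = 569 kJ
Bonds formed (products):
  H–I: 2 × 311 = 622
  Σ(formed) = 622 kJ
ΔH = Σ(broken) − Σ(formed) = 569 − 622 = −53 kJ

ΔH ≈ −53 kJ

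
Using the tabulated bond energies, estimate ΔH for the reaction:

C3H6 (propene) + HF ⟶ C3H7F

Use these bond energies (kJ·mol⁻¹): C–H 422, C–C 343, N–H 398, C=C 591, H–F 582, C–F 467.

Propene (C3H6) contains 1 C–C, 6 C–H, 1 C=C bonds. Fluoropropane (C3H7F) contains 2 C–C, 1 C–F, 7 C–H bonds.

Bonds broken (reactants):
  C–C: 1 × 343 = 343
  C–H: 6 × 422 = 2532
  C=C: 1 × 591 = 591
  H–F: 1 × 582 = 582
  Σ(broken) = 4048 kJ
Bonds formed (products):
  C–C: 2 × 343 = 686
  C–F: 1 × 467 = 467
  C–H: 7 × 422 = 2954
  Σ(formed) = 4107 kJ
ΔH = Σ(broken) − Σ(formed) = 4048 − 4107 = −59 kJ

ΔH ≈ −59 kJ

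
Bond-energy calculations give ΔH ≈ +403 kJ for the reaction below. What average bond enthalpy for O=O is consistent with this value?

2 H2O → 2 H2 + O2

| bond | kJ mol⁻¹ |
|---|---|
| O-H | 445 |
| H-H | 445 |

Let D be the O=O bond energy.
Σ(broken) = 4×445 = 1780
Σ(formed) = 2×445 + 1×D = 890 + D
ΔH = Σ(broken) − Σ(formed) = (1780) − (890 + D) = +890 − D
Setting this equal to +403 kJ gives D = 487 kJ/mol.

D(O=O) ≈ 487 kJ/mol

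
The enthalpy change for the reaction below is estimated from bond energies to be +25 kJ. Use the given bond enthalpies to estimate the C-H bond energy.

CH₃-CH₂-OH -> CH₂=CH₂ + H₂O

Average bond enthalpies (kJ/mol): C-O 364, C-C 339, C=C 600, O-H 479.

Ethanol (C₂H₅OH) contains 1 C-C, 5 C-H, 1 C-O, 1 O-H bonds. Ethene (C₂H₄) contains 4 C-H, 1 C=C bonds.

Let D be the C-H bond energy.
Σ(broken) = 1×339 + 5×D + 1×364 + 1×479 = 1182 + 5D
Σ(formed) = 4×D + 1×600 + 2×479 = 1558 + 4D
ΔH = Σ(broken) − Σ(formed) = (1182 + 5D) − (1558 + 4D) = −376 + D
Setting this equal to +25 kJ gives D = 401 kJ/mol.

D(C-H) ≈ 401 kJ/mol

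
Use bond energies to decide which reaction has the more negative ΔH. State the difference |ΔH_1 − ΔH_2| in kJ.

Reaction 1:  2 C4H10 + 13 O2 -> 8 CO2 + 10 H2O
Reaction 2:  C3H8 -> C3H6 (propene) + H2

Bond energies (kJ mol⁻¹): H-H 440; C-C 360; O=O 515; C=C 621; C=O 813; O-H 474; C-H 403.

Reaction 1, by 5678 kJ

Reaction 1:
  Bonds broken (reactants):
    C-C: 6 × 360 = 2160
    C-H: 20 × 403 = 8060
    O=O: 13 × 515 = 6695
    Σ(broken) = 16915 kJ
  Bonds formed (products):
    C=O: 16 × 813 = 13008
    O-H: 20 × 474 = 9480
    Σ(formed) = 22488 kJ
  ΔH_1 = 16915 − 22488 = −5573 kJ
Reaction 2:
  Bonds broken (reactants):
    C-C: 2 × 360 = 720
    C-H: 8 × 403 = 3224
    Σ(broken) = 3944 kJ
  Bonds formed (products):
    C-C: 1 × 360 = 360
    C-H: 6 × 403 = 2418
    C=C: 1 × 621 = 621
    H-H: 1 × 440 = 440
    Σ(formed) = 3839 kJ
  ΔH_2 = 3944 − 3839 = +105 kJ
ΔH_1 − ΔH_2 = −5678 kJ, so reaction 1 has the more negative ΔH; |ΔH_1 − ΔH_2| = 5678 kJ.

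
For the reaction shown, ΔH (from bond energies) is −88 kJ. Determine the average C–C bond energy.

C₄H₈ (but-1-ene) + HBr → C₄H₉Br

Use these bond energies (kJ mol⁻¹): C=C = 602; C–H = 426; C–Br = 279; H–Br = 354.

D(C–C) ≈ 339 kJ/mol

Let D be the C–C bond energy.
Σ(broken) = 2×D + 8×426 + 1×602 + 1×354 = 4364 + 2D
Σ(formed) = 1×279 + 3×D + 9×426 = 4113 + 3D
ΔH = Σ(broken) − Σ(formed) = (4364 + 2D) − (4113 + 3D) = +251 − D
Setting this equal to −88 kJ gives D = 339 kJ/mol.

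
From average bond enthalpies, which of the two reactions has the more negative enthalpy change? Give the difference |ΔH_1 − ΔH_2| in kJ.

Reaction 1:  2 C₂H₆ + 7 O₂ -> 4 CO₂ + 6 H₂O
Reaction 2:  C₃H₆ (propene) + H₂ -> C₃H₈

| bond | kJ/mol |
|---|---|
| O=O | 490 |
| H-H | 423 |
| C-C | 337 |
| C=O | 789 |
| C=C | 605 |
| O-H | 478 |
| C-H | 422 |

Reaction 1, by 2727 kJ

Reaction 1:
  Bonds broken (reactants):
    C-C: 2 × 337 = 674
    C-H: 12 × 422 = 5064
    O=O: 7 × 490 = 3430
    Σ(broken) = 9168 kJ
  Bonds formed (products):
    C=O: 8 × 789 = 6312
    O-H: 12 × 478 = 5736
    Σ(formed) = 12048 kJ
  ΔH_1 = 9168 − 12048 = −2880 kJ
Reaction 2:
  Bonds broken (reactants):
    C-C: 1 × 337 = 337
    C-H: 6 × 422 = 2532
    C=C: 1 × 605 = 605
    H-H: 1 × 423 = 423
    Σ(broken) = 3897 kJ
  Bonds formed (products):
    C-C: 2 × 337 = 674
    C-H: 8 × 422 = 3376
    Σ(formed) = 4050 kJ
  ΔH_2 = 3897 − 4050 = −153 kJ
ΔH_1 − ΔH_2 = −2727 kJ, so reaction 1 has the more negative ΔH; |ΔH_1 − ΔH_2| = 2727 kJ.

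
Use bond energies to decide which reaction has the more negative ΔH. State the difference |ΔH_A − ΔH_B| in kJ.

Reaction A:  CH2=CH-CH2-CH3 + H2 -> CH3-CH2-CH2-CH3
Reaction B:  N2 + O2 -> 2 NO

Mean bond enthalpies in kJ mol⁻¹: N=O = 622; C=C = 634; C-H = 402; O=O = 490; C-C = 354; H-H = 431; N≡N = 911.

Reaction A, by 250 kJ

Reaction A:
  Bonds broken (reactants):
    C-C: 2 × 354 = 708
    C-H: 8 × 402 = 3216
    C=C: 1 × 634 = 634
    H-H: 1 × 431 = 431
    Σ(broken) = 4989 kJ
  Bonds formed (products):
    C-C: 3 × 354 = 1062
    C-H: 10 × 402 = 4020
    Σ(formed) = 5082 kJ
  ΔH_A = 4989 − 5082 = −93 kJ
Reaction B:
  Bonds broken (reactants):
    N≡N: 1 × 911 = 911
    O=O: 1 × 490 = 490
    Σ(broken) = 1401 kJ
  Bonds formed (products):
    N=O: 2 × 622 = 1244
    Σ(formed) = 1244 kJ
  ΔH_B = 1401 − 1244 = +157 kJ
ΔH_A − ΔH_B = −250 kJ, so reaction A has the more negative ΔH; |ΔH_A − ΔH_B| = 250 kJ.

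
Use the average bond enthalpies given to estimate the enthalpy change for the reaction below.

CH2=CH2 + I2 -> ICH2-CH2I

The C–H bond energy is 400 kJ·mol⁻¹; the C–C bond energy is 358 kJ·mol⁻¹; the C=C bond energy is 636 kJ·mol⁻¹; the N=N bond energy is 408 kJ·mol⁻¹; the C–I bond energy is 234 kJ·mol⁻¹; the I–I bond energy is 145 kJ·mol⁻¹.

Bonds broken (reactants):
  C–H: 4 × 400 = 1600
  C=C: 1 × 636 = 636
  I–I: 1 × 145 = 145
  Σ(broken) = 2381 kJ
Bonds formed (products):
  C–C: 1 × 358 = 358
  C–H: 4 × 400 = 1600
  C–I: 2 × 234 = 468
  Σ(formed) = 2426 kJ
ΔH = Σ(broken) − Σ(formed) = 2381 − 2426 = −45 kJ

ΔH ≈ −45 kJ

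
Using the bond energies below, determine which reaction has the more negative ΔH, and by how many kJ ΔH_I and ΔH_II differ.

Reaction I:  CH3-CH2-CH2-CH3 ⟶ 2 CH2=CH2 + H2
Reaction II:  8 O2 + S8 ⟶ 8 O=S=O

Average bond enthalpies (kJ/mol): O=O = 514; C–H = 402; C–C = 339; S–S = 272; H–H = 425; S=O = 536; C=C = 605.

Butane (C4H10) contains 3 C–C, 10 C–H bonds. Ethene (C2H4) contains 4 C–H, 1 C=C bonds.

Reaction I:
  Bonds broken (reactants):
    C–C: 3 × 339 = 1017
    C–H: 10 × 402 = 4020
    Σ(broken) = 5037 kJ
  Bonds formed (products):
    C–H: 8 × 402 = 3216
    C=C: 2 × 605 = 1210
    H–H: 1 × 425 = 425
    Σ(formed) = 4851 kJ
  ΔH_I = 5037 − 4851 = +186 kJ
Reaction II:
  Bonds broken (reactants):
    O=O: 8 × 514 = 4112
    S–S: 8 × 272 = 2176
    Σ(broken) = 6288 kJ
  Bonds formed (products):
    S=O: 16 × 536 = 8576
    Σ(formed) = 8576 kJ
  ΔH_II = 6288 − 8576 = −2288 kJ
ΔH_I − ΔH_II = +2474 kJ, so reaction II has the more negative ΔH; |ΔH_I − ΔH_II| = 2474 kJ.

Reaction II, by 2474 kJ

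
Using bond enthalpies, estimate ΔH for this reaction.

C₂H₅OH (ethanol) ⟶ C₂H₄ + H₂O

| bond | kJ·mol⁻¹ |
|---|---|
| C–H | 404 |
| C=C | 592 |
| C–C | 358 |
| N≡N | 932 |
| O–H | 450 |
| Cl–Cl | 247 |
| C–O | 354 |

ΔH ≈ +74 kJ

Bonds broken (reactants):
  C–C: 1 × 358 = 358
  C–H: 5 × 404 = 2020
  C–O: 1 × 354 = 354
  O–H: 1 × 450 = 450
  Σ(broken) = 3182 kJ
Bonds formed (products):
  C–H: 4 × 404 = 1616
  C=C: 1 × 592 = 592
  O–H: 2 × 450 = 900
  Σ(formed) = 3108 kJ
ΔH = Σ(broken) − Σ(formed) = 3182 − 3108 = +74 kJ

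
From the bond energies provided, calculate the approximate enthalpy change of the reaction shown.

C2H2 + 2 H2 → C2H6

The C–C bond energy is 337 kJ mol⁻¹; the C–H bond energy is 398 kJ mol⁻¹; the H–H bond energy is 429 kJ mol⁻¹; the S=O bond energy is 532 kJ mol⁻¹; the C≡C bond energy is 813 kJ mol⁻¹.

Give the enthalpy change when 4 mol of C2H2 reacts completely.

Bonds broken (reactants):
  C≡C: 1 × 813 = 813
  C–H: 2 × 398 = 796
  H–H: 2 × 429 = 858
  Σ(broken) = 2467 kJ
Bonds formed (products):
  C–C: 1 × 337 = 337
  C–H: 6 × 398 = 2388
  Σ(formed) = 2725 kJ
ΔH = Σ(broken) − Σ(formed) = 2467 − 2725 = −258 kJ
For 4× the reaction as written: 4 × (−258) = −1032 kJ

ΔH = −1032 kJ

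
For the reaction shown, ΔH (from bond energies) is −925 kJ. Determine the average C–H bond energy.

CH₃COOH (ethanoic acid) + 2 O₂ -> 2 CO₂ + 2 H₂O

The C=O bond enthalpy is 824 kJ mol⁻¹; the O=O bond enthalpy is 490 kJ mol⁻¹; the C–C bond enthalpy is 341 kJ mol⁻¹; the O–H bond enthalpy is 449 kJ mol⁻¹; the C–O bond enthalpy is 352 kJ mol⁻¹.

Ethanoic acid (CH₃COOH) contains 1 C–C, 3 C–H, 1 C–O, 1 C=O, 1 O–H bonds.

D(C–H) ≈ 407 kJ/mol

Let D be the C–H bond energy.
Σ(broken) = 1×341 + 3×D + 1×352 + 1×824 + 1×449 + 2×490 = 2946 + 3D
Σ(formed) = 4×824 + 4×449 = 5092
ΔH = Σ(broken) − Σ(formed) = (2946 + 3D) − (5092) = −2146 + 3D
Setting this equal to −925 kJ gives 3D = 1221, so D = 407 kJ/mol.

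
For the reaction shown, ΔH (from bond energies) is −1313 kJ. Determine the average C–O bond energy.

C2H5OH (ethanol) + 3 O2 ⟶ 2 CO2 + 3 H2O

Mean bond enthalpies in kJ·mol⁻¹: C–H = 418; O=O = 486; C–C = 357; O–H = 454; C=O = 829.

Let D be the C–O bond energy.
Σ(broken) = 1×357 + 5×418 + 1×D + 1×454 + 3×486 = 4359 + D
Σ(formed) = 4×829 + 6×454 = 6040
ΔH = Σ(broken) − Σ(formed) = (4359 + D) − (6040) = −1681 + D
Setting this equal to −1313 kJ gives D = 368 kJ/mol.

D(C–O) ≈ 368 kJ/mol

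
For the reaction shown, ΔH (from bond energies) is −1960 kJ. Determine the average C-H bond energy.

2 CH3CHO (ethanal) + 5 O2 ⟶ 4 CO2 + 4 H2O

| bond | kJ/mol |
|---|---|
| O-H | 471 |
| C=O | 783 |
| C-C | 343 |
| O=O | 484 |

D(C-H) ≈ 425 kJ/mol

Let D be the C-H bond energy.
Σ(broken) = 2×343 + 8×D + 2×783 + 5×484 = 4672 + 8D
Σ(formed) = 8×783 + 8×471 = 10032
ΔH = Σ(broken) − Σ(formed) = (4672 + 8D) − (10032) = −5360 + 8D
Setting this equal to −1960 kJ gives 8D = 3400, so D = 425 kJ/mol.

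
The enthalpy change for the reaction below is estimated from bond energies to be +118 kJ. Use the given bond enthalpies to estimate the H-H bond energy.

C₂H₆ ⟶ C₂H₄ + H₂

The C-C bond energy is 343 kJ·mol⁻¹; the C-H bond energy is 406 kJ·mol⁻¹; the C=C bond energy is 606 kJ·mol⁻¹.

Let D be the H-H bond energy.
Σ(broken) = 1×343 + 6×406 = 2779
Σ(formed) = 4×406 + 1×606 + 1×D = 2230 + D
ΔH = Σ(broken) − Σ(formed) = (2779) − (2230 + D) = +549 − D
Setting this equal to +118 kJ gives D = 431 kJ/mol.

D(H-H) ≈ 431 kJ/mol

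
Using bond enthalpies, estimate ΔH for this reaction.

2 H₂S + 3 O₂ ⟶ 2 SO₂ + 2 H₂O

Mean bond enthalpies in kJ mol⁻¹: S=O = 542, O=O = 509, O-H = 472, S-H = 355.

Bonds broken (reactants):
  O=O: 3 × 509 = 1527
  S-H: 4 × 355 = 1420
  Σ(broken) = 2947 kJ
Bonds formed (products):
  O-H: 4 × 472 = 1888
  S=O: 4 × 542 = 2168
  Σ(formed) = 4056 kJ
ΔH = Σ(broken) − Σ(formed) = 2947 − 4056 = −1109 kJ

ΔH ≈ −1109 kJ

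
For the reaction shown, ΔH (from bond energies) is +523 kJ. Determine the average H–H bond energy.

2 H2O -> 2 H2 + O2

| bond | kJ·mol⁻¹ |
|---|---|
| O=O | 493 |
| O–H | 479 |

D(H–H) ≈ 450 kJ/mol

Let D be the H–H bond energy.
Σ(broken) = 4×479 = 1916
Σ(formed) = 2×D + 1×493 = 493 + 2D
ΔH = Σ(broken) − Σ(formed) = (1916) − (493 + 2D) = +1423 − 2D
Setting this equal to +523 kJ gives 2D = 900, so D = 450 kJ/mol.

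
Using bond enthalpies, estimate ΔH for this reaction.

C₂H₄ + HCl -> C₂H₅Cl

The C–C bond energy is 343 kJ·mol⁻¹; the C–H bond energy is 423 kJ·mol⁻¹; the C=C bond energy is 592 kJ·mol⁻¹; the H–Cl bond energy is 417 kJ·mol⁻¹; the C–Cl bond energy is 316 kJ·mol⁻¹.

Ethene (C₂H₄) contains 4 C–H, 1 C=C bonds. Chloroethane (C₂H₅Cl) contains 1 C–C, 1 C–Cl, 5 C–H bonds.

ΔH ≈ −73 kJ

Bonds broken (reactants):
  C–H: 4 × 423 = 1692
  C=C: 1 × 592 = 592
  H–Cl: 1 × 417 = 417
  Σ(broken) = 2701 kJ
Bonds formed (products):
  C–C: 1 × 343 = 343
  C–Cl: 1 × 316 = 316
  C–H: 5 × 423 = 2115
  Σ(formed) = 2774 kJ
ΔH = Σ(broken) − Σ(formed) = 2701 − 2774 = −73 kJ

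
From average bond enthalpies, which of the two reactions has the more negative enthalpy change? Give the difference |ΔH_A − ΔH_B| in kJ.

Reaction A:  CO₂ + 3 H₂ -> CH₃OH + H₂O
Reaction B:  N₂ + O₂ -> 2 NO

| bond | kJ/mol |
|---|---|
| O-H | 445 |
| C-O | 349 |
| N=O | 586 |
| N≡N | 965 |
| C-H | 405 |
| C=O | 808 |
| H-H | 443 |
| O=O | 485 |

Reaction A, by 232 kJ

Reaction A:
  Bonds broken (reactants):
    C=O: 2 × 808 = 1616
    H-H: 3 × 443 = 1329
    Σ(broken) = 2945 kJ
  Bonds formed (products):
    C-H: 3 × 405 = 1215
    C-O: 1 × 349 = 349
    O-H: 3 × 445 = 1335
    Σ(formed) = 2899 kJ
  ΔH_A = 2945 − 2899 = +46 kJ
Reaction B:
  Bonds broken (reactants):
    N≡N: 1 × 965 = 965
    O=O: 1 × 485 = 485
    Σ(broken) = 1450 kJ
  Bonds formed (products):
    N=O: 2 × 586 = 1172
    Σ(formed) = 1172 kJ
  ΔH_B = 1450 − 1172 = +278 kJ
ΔH_A − ΔH_B = −232 kJ, so reaction A has the more negative ΔH; |ΔH_A − ΔH_B| = 232 kJ.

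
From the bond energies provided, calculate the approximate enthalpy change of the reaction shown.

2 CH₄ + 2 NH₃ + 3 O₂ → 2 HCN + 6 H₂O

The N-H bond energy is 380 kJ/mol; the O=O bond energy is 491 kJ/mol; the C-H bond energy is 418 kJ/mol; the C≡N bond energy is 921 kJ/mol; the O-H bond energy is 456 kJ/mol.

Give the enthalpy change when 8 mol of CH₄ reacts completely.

ΔH = −4212 kJ

Bonds broken (reactants):
  C-H: 8 × 418 = 3344
  N-H: 6 × 380 = 2280
  O=O: 3 × 491 = 1473
  Σ(broken) = 7097 kJ
Bonds formed (products):
  C≡N: 2 × 921 = 1842
  C-H: 2 × 418 = 836
  O-H: 12 × 456 = 5472
  Σ(formed) = 8150 kJ
ΔH = Σ(broken) − Σ(formed) = 7097 − 8150 = −1053 kJ
For 4× the reaction as written: 4 × (−1053) = −4212 kJ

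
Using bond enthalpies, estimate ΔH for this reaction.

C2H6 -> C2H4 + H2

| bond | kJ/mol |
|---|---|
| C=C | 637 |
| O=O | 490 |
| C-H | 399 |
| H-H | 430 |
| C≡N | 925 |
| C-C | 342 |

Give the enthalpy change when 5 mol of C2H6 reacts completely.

Bonds broken (reactants):
  C-C: 1 × 342 = 342
  C-H: 6 × 399 = 2394
  Σ(broken) = 2736 kJ
Bonds formed (products):
  C-H: 4 × 399 = 1596
  C=C: 1 × 637 = 637
  H-H: 1 × 430 = 430
  Σ(formed) = 2663 kJ
ΔH = Σ(broken) − Σ(formed) = 2736 − 2663 = +73 kJ
For 5× the reaction as written: 5 × (+73) = +365 kJ

ΔH = +365 kJ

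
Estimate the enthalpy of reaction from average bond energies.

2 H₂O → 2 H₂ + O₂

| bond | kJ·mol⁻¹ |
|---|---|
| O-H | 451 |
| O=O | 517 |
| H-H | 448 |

ΔH ≈ +391 kJ

Bonds broken (reactants):
  O-H: 4 × 451 = 1804
  Σ(broken) = 1804 kJ
Bonds formed (products):
  H-H: 2 × 448 = 896
  O=O: 1 × 517 = 517
  Σ(formed) = 1413 kJ
ΔH = Σ(broken) − Σ(formed) = 1804 − 1413 = +391 kJ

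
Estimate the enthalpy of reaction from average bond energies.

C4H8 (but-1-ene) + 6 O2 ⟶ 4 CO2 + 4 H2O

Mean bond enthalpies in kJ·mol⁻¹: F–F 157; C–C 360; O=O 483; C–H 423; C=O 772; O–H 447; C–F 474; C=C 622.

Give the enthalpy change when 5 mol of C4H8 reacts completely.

Bonds broken (reactants):
  C–C: 2 × 360 = 720
  C–H: 8 × 423 = 3384
  C=C: 1 × 622 = 622
  O=O: 6 × 483 = 2898
  Σ(broken) = 7624 kJ
Bonds formed (products):
  C=O: 8 × 772 = 6176
  O–H: 8 × 447 = 3576
  Σ(formed) = 9752 kJ
ΔH = Σ(broken) − Σ(formed) = 7624 − 9752 = −2128 kJ
For 5× the reaction as written: 5 × (−2128) = −10640 kJ

ΔH = −10640 kJ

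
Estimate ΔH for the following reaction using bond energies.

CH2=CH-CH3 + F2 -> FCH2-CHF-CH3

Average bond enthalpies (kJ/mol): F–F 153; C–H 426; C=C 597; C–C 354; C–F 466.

ΔH ≈ −536 kJ

Bonds broken (reactants):
  C–C: 1 × 354 = 354
  C–H: 6 × 426 = 2556
  C=C: 1 × 597 = 597
  F–F: 1 × 153 = 153
  Σ(broken) = 3660 kJ
Bonds formed (products):
  C–C: 2 × 354 = 708
  C–F: 2 × 466 = 932
  C–H: 6 × 426 = 2556
  Σ(formed) = 4196 kJ
ΔH = Σ(broken) − Σ(formed) = 3660 − 4196 = −536 kJ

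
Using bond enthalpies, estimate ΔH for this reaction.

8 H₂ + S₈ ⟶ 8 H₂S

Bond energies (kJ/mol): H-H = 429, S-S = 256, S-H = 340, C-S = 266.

ΔH ≈ +40 kJ

Bonds broken (reactants):
  H-H: 8 × 429 = 3432
  S-S: 8 × 256 = 2048
  Σ(broken) = 5480 kJ
Bonds formed (products):
  S-H: 16 × 340 = 5440
  Σ(formed) = 5440 kJ
ΔH = Σ(broken) − Σ(formed) = 5480 − 5440 = +40 kJ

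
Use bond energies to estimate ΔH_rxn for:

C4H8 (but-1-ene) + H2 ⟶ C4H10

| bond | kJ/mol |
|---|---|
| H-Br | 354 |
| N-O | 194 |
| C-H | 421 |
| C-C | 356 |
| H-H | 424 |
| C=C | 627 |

ΔH ≈ −147 kJ

Bonds broken (reactants):
  C-C: 2 × 356 = 712
  C-H: 8 × 421 = 3368
  C=C: 1 × 627 = 627
  H-H: 1 × 424 = 424
  Σ(broken) = 5131 kJ
Bonds formed (products):
  C-C: 3 × 356 = 1068
  C-H: 10 × 421 = 4210
  Σ(formed) = 5278 kJ
ΔH = Σ(broken) − Σ(formed) = 5131 − 5278 = −147 kJ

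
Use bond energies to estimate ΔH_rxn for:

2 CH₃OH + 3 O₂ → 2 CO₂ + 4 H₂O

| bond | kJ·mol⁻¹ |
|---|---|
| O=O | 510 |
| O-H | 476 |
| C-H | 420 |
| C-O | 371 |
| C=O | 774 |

ΔH ≈ −1160 kJ

Bonds broken (reactants):
  C-H: 6 × 420 = 2520
  C-O: 2 × 371 = 742
  O-H: 2 × 476 = 952
  O=O: 3 × 510 = 1530
  Σ(broken) = 5744 kJ
Bonds formed (products):
  C=O: 4 × 774 = 3096
  O-H: 8 × 476 = 3808
  Σ(formed) = 6904 kJ
ΔH = Σ(broken) − Σ(formed) = 5744 − 6904 = −1160 kJ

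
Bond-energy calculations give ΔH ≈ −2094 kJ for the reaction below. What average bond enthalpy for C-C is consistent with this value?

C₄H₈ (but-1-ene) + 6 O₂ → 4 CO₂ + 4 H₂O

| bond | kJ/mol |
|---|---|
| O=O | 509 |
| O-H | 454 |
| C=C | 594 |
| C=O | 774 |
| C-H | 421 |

Let D be the C-C bond energy.
Σ(broken) = 2×D + 8×421 + 1×594 + 6×509 = 7016 + 2D
Σ(formed) = 8×774 + 8×454 = 9824
ΔH = Σ(broken) − Σ(formed) = (7016 + 2D) − (9824) = −2808 + 2D
Setting this equal to −2094 kJ gives 2D = 714, so D = 357 kJ/mol.

D(C-C) ≈ 357 kJ/mol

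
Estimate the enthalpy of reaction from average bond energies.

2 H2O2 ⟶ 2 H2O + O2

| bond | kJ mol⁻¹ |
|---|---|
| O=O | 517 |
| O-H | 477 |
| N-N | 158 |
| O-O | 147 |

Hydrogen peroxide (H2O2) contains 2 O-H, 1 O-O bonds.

Bonds broken (reactants):
  O-H: 4 × 477 = 1908
  O-O: 2 × 147 = 294
  Σ(broken) = 2202 kJ
Bonds formed (products):
  O-H: 4 × 477 = 1908
  O=O: 1 × 517 = 517
  Σ(formed) = 2425 kJ
ΔH = Σ(broken) − Σ(formed) = 2202 − 2425 = −223 kJ

ΔH ≈ −223 kJ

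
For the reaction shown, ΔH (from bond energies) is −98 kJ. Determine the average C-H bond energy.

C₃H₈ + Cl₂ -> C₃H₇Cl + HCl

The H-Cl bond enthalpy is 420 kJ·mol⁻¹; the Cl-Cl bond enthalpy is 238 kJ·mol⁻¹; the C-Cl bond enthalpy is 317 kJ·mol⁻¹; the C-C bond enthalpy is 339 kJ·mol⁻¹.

Let D be the C-H bond energy.
Σ(broken) = 2×339 + 8×D + 1×238 = 916 + 8D
Σ(formed) = 2×339 + 1×317 + 7×D + 1×420 = 1415 + 7D
ΔH = Σ(broken) − Σ(formed) = (916 + 8D) − (1415 + 7D) = −499 + D
Setting this equal to −98 kJ gives D = 401 kJ/mol.

D(C-H) ≈ 401 kJ/mol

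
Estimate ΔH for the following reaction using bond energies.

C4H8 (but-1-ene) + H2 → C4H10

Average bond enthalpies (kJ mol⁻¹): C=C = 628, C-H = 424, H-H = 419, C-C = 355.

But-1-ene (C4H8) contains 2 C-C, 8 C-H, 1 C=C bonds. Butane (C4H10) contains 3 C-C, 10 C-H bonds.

ΔH ≈ −156 kJ

Bonds broken (reactants):
  C-C: 2 × 355 = 710
  C-H: 8 × 424 = 3392
  C=C: 1 × 628 = 628
  H-H: 1 × 419 = 419
  Σ(broken) = 5149 kJ
Bonds formed (products):
  C-C: 3 × 355 = 1065
  C-H: 10 × 424 = 4240
  Σ(formed) = 5305 kJ
ΔH = Σ(broken) − Σ(formed) = 5149 − 5305 = −156 kJ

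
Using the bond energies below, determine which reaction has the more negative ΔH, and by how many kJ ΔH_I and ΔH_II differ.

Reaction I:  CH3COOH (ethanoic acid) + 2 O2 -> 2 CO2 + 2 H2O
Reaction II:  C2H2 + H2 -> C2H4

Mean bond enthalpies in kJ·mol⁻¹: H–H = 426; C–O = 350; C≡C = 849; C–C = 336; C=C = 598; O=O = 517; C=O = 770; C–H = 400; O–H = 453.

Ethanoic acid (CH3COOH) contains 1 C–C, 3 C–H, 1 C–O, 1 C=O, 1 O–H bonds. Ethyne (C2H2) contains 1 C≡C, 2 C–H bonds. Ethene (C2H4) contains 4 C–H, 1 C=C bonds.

Reaction I, by 626 kJ

Reaction I:
  Bonds broken (reactants):
    C–C: 1 × 336 = 336
    C–H: 3 × 400 = 1200
    C–O: 1 × 350 = 350
    C=O: 1 × 770 = 770
    O–H: 1 × 453 = 453
    O=O: 2 × 517 = 1034
    Σ(broken) = 4143 kJ
  Bonds formed (products):
    C=O: 4 × 770 = 3080
    O–H: 4 × 453 = 1812
    Σ(formed) = 4892 kJ
  ΔH_I = 4143 − 4892 = −749 kJ
Reaction II:
  Bonds broken (reactants):
    C≡C: 1 × 849 = 849
    C–H: 2 × 400 = 800
    H–H: 1 × 426 = 426
    Σ(broken) = 2075 kJ
  Bonds formed (products):
    C–H: 4 × 400 = 1600
    C=C: 1 × 598 = 598
    Σ(formed) = 2198 kJ
  ΔH_II = 2075 − 2198 = −123 kJ
ΔH_I − ΔH_II = −626 kJ, so reaction I has the more negative ΔH; |ΔH_I − ΔH_II| = 626 kJ.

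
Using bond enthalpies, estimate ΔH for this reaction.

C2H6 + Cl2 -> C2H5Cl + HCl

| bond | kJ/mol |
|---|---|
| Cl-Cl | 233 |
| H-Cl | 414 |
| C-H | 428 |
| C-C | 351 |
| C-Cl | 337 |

Bonds broken (reactants):
  C-C: 1 × 351 = 351
  C-H: 6 × 428 = 2568
  Cl-Cl: 1 × 233 = 233
  Σ(broken) = 3152 kJ
Bonds formed (products):
  C-C: 1 × 351 = 351
  C-Cl: 1 × 337 = 337
  C-H: 5 × 428 = 2140
  H-Cl: 1 × 414 = 414
  Σ(formed) = 3242 kJ
ΔH = Σ(broken) − Σ(formed) = 3152 − 3242 = −90 kJ

ΔH ≈ −90 kJ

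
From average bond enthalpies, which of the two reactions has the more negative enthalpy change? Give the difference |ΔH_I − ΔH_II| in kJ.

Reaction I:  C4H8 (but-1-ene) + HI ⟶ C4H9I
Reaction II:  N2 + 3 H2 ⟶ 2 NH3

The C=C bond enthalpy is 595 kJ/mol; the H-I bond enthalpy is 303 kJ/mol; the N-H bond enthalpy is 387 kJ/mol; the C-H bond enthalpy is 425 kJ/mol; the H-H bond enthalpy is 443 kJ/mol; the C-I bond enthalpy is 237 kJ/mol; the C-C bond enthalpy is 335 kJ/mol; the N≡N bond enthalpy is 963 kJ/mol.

Reaction I:
  Bonds broken (reactants):
    C-C: 2 × 335 = 670
    C-H: 8 × 425 = 3400
    C=C: 1 × 595 = 595
    H-I: 1 × 303 = 303
    Σ(broken) = 4968 kJ
  Bonds formed (products):
    C-C: 3 × 335 = 1005
    C-H: 9 × 425 = 3825
    C-I: 1 × 237 = 237
    Σ(formed) = 5067 kJ
  ΔH_I = 4968 − 5067 = −99 kJ
Reaction II:
  Bonds broken (reactants):
    H-H: 3 × 443 = 1329
    N≡N: 1 × 963 = 963
    Σ(broken) = 2292 kJ
  Bonds formed (products):
    N-H: 6 × 387 = 2322
    Σ(formed) = 2322 kJ
  ΔH_II = 2292 − 2322 = −30 kJ
ΔH_I − ΔH_II = −69 kJ, so reaction I has the more negative ΔH; |ΔH_I − ΔH_II| = 69 kJ.

Reaction I, by 69 kJ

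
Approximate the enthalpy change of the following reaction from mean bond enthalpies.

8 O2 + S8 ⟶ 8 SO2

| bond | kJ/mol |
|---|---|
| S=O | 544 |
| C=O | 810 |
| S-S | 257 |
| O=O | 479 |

ΔH ≈ −2816 kJ

Bonds broken (reactants):
  O=O: 8 × 479 = 3832
  S-S: 8 × 257 = 2056
  Σ(broken) = 5888 kJ
Bonds formed (products):
  S=O: 16 × 544 = 8704
  Σ(formed) = 8704 kJ
ΔH = Σ(broken) − Σ(formed) = 5888 − 8704 = −2816 kJ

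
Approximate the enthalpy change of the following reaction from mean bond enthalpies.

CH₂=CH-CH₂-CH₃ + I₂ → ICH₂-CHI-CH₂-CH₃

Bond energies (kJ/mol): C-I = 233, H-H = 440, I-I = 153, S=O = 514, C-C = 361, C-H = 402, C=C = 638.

Bonds broken (reactants):
  C-C: 2 × 361 = 722
  C-H: 8 × 402 = 3216
  C=C: 1 × 638 = 638
  I-I: 1 × 153 = 153
  Σ(broken) = 4729 kJ
Bonds formed (products):
  C-C: 3 × 361 = 1083
  C-H: 8 × 402 = 3216
  C-I: 2 × 233 = 466
  Σ(formed) = 4765 kJ
ΔH = Σ(broken) − Σ(formed) = 4729 − 4765 = −36 kJ

ΔH ≈ −36 kJ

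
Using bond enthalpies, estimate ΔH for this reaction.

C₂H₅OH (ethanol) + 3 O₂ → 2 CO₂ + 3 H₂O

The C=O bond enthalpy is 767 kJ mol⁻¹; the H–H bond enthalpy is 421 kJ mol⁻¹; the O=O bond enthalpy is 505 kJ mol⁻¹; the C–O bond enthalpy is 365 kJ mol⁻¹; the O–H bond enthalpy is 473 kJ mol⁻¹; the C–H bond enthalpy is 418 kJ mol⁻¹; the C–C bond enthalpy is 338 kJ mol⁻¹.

ΔH ≈ −1125 kJ

Bonds broken (reactants):
  C–C: 1 × 338 = 338
  C–H: 5 × 418 = 2090
  C–O: 1 × 365 = 365
  O–H: 1 × 473 = 473
  O=O: 3 × 505 = 1515
  Σ(broken) = 4781 kJ
Bonds formed (products):
  C=O: 4 × 767 = 3068
  O–H: 6 × 473 = 2838
  Σ(formed) = 5906 kJ
ΔH = Σ(broken) − Σ(formed) = 4781 − 5906 = −1125 kJ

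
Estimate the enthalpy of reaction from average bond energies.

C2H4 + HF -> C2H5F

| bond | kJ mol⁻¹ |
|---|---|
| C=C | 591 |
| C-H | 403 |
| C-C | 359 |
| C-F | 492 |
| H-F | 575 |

ΔH ≈ −88 kJ

Bonds broken (reactants):
  C-H: 4 × 403 = 1612
  C=C: 1 × 591 = 591
  H-F: 1 × 575 = 575
  Σ(broken) = 2778 kJ
Bonds formed (products):
  C-C: 1 × 359 = 359
  C-F: 1 × 492 = 492
  C-H: 5 × 403 = 2015
  Σ(formed) = 2866 kJ
ΔH = Σ(broken) − Σ(formed) = 2778 − 2866 = −88 kJ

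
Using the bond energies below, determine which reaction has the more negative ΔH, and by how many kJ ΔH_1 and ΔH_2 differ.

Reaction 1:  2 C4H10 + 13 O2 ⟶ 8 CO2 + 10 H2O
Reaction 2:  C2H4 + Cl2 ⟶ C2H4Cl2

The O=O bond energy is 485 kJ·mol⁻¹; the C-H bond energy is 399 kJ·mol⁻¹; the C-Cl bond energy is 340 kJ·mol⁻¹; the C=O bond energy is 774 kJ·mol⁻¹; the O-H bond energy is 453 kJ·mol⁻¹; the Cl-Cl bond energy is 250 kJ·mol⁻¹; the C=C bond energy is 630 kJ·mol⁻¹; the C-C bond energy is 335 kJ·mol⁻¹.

Reaction 1, by 5014 kJ

Reaction 1:
  Bonds broken (reactants):
    C-C: 6 × 335 = 2010
    C-H: 20 × 399 = 7980
    O=O: 13 × 485 = 6305
    Σ(broken) = 16295 kJ
  Bonds formed (products):
    C=O: 16 × 774 = 12384
    O-H: 20 × 453 = 9060
    Σ(formed) = 21444 kJ
  ΔH_1 = 16295 − 21444 = −5149 kJ
Reaction 2:
  Bonds broken (reactants):
    C-H: 4 × 399 = 1596
    C=C: 1 × 630 = 630
    Cl-Cl: 1 × 250 = 250
    Σ(broken) = 2476 kJ
  Bonds formed (products):
    C-C: 1 × 335 = 335
    C-Cl: 2 × 340 = 680
    C-H: 4 × 399 = 1596
    Σ(formed) = 2611 kJ
  ΔH_2 = 2476 − 2611 = −135 kJ
ΔH_1 − ΔH_2 = −5014 kJ, so reaction 1 has the more negative ΔH; |ΔH_1 − ΔH_2| = 5014 kJ.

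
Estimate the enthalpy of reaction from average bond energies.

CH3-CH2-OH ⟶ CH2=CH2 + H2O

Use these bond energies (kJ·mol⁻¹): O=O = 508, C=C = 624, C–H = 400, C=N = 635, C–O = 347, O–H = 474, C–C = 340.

ΔH ≈ −11 kJ

Bonds broken (reactants):
  C–C: 1 × 340 = 340
  C–H: 5 × 400 = 2000
  C–O: 1 × 347 = 347
  O–H: 1 × 474 = 474
  Σ(broken) = 3161 kJ
Bonds formed (products):
  C–H: 4 × 400 = 1600
  C=C: 1 × 624 = 624
  O–H: 2 × 474 = 948
  Σ(formed) = 3172 kJ
ΔH = Σ(broken) − Σ(formed) = 3161 − 3172 = −11 kJ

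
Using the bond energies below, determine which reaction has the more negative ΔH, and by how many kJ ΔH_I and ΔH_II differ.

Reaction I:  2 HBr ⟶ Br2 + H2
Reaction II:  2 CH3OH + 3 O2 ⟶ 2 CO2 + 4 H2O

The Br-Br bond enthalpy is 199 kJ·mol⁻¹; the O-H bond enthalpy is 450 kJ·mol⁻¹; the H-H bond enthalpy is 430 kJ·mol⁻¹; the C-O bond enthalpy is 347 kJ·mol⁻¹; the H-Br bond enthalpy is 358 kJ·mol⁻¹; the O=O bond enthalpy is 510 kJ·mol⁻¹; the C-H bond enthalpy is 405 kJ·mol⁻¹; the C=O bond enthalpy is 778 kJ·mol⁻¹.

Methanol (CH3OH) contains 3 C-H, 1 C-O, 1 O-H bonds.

Reaction I:
  Bonds broken (reactants):
    H-Br: 2 × 358 = 716
    Σ(broken) = 716 kJ
  Bonds formed (products):
    Br-Br: 1 × 199 = 199
    H-H: 1 × 430 = 430
    Σ(formed) = 629 kJ
  ΔH_I = 716 − 629 = +87 kJ
Reaction II:
  Bonds broken (reactants):
    C-H: 6 × 405 = 2430
    C-O: 2 × 347 = 694
    O-H: 2 × 450 = 900
    O=O: 3 × 510 = 1530
    Σ(broken) = 5554 kJ
  Bonds formed (products):
    C=O: 4 × 778 = 3112
    O-H: 8 × 450 = 3600
    Σ(formed) = 6712 kJ
  ΔH_II = 5554 − 6712 = −1158 kJ
ΔH_I − ΔH_II = +1245 kJ, so reaction II has the more negative ΔH; |ΔH_I − ΔH_II| = 1245 kJ.

Reaction II, by 1245 kJ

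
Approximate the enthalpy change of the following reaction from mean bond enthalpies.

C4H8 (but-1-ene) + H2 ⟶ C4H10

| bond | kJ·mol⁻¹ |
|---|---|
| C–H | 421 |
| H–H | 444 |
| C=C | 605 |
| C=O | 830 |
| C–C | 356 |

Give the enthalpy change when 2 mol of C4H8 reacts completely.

Bonds broken (reactants):
  C–C: 2 × 356 = 712
  C–H: 8 × 421 = 3368
  C=C: 1 × 605 = 605
  H–H: 1 × 444 = 444
  Σ(broken) = 5129 kJ
Bonds formed (products):
  C–C: 3 × 356 = 1068
  C–H: 10 × 421 = 4210
  Σ(formed) = 5278 kJ
ΔH = Σ(broken) − Σ(formed) = 5129 − 5278 = −149 kJ
For 2× the reaction as written: 2 × (−149) = −298 kJ

ΔH = −298 kJ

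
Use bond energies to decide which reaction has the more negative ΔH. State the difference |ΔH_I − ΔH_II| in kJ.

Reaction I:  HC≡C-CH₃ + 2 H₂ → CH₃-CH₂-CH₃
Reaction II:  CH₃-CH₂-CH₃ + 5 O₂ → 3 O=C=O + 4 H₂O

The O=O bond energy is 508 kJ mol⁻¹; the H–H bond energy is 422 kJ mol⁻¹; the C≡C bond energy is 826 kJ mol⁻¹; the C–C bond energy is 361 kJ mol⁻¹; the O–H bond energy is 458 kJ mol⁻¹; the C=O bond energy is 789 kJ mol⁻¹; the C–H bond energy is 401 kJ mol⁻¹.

Reaction II, by 1633 kJ

Reaction I:
  Bonds broken (reactants):
    C≡C: 1 × 826 = 826
    C–C: 1 × 361 = 361
    C–H: 4 × 401 = 1604
    H–H: 2 × 422 = 844
    Σ(broken) = 3635 kJ
  Bonds formed (products):
    C–C: 2 × 361 = 722
    C–H: 8 × 401 = 3208
    Σ(formed) = 3930 kJ
  ΔH_I = 3635 − 3930 = −295 kJ
Reaction II:
  Bonds broken (reactants):
    C–C: 2 × 361 = 722
    C–H: 8 × 401 = 3208
    O=O: 5 × 508 = 2540
    Σ(broken) = 6470 kJ
  Bonds formed (products):
    C=O: 6 × 789 = 4734
    O–H: 8 × 458 = 3664
    Σ(formed) = 8398 kJ
  ΔH_II = 6470 − 8398 = −1928 kJ
ΔH_I − ΔH_II = +1633 kJ, so reaction II has the more negative ΔH; |ΔH_I − ΔH_II| = 1633 kJ.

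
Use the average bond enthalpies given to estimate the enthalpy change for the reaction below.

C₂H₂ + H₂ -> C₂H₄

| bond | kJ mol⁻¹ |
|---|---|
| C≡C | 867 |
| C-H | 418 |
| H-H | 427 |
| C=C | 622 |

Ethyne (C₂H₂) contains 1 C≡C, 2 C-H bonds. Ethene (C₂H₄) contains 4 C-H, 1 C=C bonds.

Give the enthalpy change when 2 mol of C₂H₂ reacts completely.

ΔH = −328 kJ

Bonds broken (reactants):
  C≡C: 1 × 867 = 867
  C-H: 2 × 418 = 836
  H-H: 1 × 427 = 427
  Σ(broken) = 2130 kJ
Bonds formed (products):
  C-H: 4 × 418 = 1672
  C=C: 1 × 622 = 622
  Σ(formed) = 2294 kJ
ΔH = Σ(broken) − Σ(formed) = 2130 − 2294 = −164 kJ
For 2× the reaction as written: 2 × (−164) = −328 kJ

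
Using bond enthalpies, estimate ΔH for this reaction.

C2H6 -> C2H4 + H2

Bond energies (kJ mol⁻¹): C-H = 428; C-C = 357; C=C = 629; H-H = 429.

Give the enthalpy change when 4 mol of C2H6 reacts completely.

Bonds broken (reactants):
  C-C: 1 × 357 = 357
  C-H: 6 × 428 = 2568
  Σ(broken) = 2925 kJ
Bonds formed (products):
  C-H: 4 × 428 = 1712
  C=C: 1 × 629 = 629
  H-H: 1 × 429 = 429
  Σ(formed) = 2770 kJ
ΔH = Σ(broken) − Σ(formed) = 2925 − 2770 = +155 kJ
For 4× the reaction as written: 4 × (+155) = +620 kJ

ΔH = +620 kJ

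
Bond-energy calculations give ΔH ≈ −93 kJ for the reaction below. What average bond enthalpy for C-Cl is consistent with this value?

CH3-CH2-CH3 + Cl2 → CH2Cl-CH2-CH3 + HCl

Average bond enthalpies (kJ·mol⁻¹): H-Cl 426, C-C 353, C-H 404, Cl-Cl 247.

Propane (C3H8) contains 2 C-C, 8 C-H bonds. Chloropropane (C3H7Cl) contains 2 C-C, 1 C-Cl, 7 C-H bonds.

D(C-Cl) ≈ 318 kJ/mol

Let D be the C-Cl bond energy.
Σ(broken) = 2×353 + 8×404 + 1×247 = 4185
Σ(formed) = 2×353 + 1×D + 7×404 + 1×426 = 3960 + D
ΔH = Σ(broken) − Σ(formed) = (4185) − (3960 + D) = +225 − D
Setting this equal to −93 kJ gives D = 318 kJ/mol.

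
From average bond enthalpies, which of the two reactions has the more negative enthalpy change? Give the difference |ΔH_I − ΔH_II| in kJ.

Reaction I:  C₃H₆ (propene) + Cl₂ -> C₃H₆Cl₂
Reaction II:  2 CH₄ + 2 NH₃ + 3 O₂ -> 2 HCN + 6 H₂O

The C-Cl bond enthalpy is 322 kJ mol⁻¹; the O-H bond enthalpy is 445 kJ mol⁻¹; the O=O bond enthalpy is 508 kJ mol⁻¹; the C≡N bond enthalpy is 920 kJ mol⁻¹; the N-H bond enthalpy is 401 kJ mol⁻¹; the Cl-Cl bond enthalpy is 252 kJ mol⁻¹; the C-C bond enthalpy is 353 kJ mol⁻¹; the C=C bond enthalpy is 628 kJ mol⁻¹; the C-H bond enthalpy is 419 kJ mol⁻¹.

Reaction II, by 619 kJ

Reaction I:
  Bonds broken (reactants):
    C-C: 1 × 353 = 353
    C-H: 6 × 419 = 2514
    C=C: 1 × 628 = 628
    Cl-Cl: 1 × 252 = 252
    Σ(broken) = 3747 kJ
  Bonds formed (products):
    C-C: 2 × 353 = 706
    C-Cl: 2 × 322 = 644
    C-H: 6 × 419 = 2514
    Σ(formed) = 3864 kJ
  ΔH_I = 3747 − 3864 = −117 kJ
Reaction II:
  Bonds broken (reactants):
    C-H: 8 × 419 = 3352
    N-H: 6 × 401 = 2406
    O=O: 3 × 508 = 1524
    Σ(broken) = 7282 kJ
  Bonds formed (products):
    C≡N: 2 × 920 = 1840
    C-H: 2 × 419 = 838
    O-H: 12 × 445 = 5340
    Σ(formed) = 8018 kJ
  ΔH_II = 7282 − 8018 = −736 kJ
ΔH_I − ΔH_II = +619 kJ, so reaction II has the more negative ΔH; |ΔH_I − ΔH_II| = 619 kJ.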